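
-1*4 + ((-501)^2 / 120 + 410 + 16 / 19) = 1898873 / 760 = 2498.52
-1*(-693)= 693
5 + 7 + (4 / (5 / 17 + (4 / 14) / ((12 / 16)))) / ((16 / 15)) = 16923 / 964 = 17.55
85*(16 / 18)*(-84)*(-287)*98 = 535519040 / 3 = 178506346.67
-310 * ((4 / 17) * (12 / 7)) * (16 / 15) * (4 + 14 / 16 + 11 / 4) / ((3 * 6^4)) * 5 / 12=-9455 / 86751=-0.11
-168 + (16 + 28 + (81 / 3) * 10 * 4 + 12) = 968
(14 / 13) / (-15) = -14 / 195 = -0.07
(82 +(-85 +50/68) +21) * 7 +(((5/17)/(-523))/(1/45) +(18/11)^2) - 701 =-1220401207/2151622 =-567.20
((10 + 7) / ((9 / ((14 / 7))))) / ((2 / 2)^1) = 34 / 9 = 3.78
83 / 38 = 2.18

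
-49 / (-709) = 49 / 709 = 0.07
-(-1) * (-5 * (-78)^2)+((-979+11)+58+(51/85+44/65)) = -2036367/65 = -31328.72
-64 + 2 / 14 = -447 / 7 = -63.86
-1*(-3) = 3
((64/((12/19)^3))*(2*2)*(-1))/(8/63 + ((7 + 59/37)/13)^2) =-11108335693/6166275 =-1801.47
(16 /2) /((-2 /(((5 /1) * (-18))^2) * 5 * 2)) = -3240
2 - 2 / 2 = 1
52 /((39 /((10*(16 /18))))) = 320 /27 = 11.85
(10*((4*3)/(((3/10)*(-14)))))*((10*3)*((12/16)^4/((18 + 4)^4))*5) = -151875/26236672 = -0.01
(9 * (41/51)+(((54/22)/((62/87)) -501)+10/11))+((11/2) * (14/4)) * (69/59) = -638760269/1368092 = -466.90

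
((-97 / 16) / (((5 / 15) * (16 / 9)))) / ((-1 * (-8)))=-2619 / 2048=-1.28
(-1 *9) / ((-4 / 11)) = 99 / 4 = 24.75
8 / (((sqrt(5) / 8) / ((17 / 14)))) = 544 * sqrt(5) / 35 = 34.75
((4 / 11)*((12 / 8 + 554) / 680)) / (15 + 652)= 101 / 226780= 0.00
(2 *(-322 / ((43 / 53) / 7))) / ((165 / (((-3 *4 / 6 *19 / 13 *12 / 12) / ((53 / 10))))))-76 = -1059364 / 18447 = -57.43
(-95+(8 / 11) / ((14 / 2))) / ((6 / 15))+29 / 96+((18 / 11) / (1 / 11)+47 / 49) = -11279105 / 51744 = -217.98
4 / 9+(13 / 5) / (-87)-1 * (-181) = 181.41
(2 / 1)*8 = 16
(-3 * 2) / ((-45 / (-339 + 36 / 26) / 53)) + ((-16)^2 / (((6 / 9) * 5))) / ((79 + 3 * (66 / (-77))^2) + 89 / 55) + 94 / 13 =-2377.66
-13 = -13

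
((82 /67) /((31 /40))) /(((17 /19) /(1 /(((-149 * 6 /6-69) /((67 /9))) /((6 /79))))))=-62320 /13613991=-0.00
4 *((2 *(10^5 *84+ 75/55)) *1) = 67200010.91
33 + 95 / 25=184 / 5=36.80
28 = 28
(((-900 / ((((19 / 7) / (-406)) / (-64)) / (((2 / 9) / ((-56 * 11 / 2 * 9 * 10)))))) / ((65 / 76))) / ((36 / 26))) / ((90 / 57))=493696 / 13365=36.94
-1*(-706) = 706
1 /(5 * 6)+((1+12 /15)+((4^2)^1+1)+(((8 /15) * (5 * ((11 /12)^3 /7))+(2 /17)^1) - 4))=1175527 /77112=15.24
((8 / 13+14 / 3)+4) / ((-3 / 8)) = -2896 / 117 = -24.75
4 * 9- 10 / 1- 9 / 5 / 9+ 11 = 184 / 5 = 36.80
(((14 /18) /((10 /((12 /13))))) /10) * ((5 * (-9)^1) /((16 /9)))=-189 /1040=-0.18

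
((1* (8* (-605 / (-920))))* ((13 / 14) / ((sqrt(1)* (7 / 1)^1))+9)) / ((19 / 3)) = 324885 / 42826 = 7.59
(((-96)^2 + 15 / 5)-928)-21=8270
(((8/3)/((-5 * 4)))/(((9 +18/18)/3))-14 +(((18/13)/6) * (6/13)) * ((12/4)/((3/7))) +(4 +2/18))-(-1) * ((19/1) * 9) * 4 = 25659904/38025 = 674.82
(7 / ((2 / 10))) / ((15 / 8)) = 56 / 3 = 18.67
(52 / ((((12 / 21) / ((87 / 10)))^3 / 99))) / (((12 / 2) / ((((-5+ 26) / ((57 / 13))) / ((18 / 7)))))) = 6858135997713 / 1216000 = 5639914.47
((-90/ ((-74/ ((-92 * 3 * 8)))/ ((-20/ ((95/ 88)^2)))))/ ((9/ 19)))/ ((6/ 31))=353374208/ 703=502666.01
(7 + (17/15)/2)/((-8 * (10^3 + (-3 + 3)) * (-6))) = 227/1440000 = 0.00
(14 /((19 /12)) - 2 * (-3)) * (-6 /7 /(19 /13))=-21996 /2527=-8.70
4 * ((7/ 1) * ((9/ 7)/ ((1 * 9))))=4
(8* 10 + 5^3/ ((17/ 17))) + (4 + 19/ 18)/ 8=29611/ 144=205.63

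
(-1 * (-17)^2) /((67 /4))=-1156 /67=-17.25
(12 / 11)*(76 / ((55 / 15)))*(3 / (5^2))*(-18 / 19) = -2.57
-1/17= -0.06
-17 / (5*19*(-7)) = 17 / 665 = 0.03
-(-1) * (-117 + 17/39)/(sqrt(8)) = -41.21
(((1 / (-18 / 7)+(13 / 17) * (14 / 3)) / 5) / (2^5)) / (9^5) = 973 / 2891039040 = 0.00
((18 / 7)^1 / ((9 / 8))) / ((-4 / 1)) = -4 / 7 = -0.57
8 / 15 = 0.53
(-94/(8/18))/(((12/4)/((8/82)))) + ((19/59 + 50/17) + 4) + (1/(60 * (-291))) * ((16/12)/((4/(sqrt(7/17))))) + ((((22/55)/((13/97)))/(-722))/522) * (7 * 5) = 38773604377/100740904758 - sqrt(119)/890460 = 0.38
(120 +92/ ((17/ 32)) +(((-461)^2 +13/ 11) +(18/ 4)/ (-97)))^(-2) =0.00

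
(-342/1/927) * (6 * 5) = -1140/103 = -11.07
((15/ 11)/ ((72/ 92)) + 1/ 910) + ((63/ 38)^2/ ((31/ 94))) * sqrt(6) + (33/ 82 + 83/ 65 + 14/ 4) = 4261832/ 615615 + 186543 * sqrt(6)/ 22382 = 27.34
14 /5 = 2.80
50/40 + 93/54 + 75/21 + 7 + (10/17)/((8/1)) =14584/1071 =13.62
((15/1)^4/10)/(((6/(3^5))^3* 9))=597871125/16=37366945.31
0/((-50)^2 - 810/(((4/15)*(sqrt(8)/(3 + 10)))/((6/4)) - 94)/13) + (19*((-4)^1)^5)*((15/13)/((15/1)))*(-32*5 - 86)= 4786176/13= 368167.38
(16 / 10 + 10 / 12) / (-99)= -73 / 2970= -0.02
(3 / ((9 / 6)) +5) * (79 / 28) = 79 / 4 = 19.75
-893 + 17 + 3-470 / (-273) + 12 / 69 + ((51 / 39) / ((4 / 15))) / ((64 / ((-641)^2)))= 49205924125 / 1607424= 30611.66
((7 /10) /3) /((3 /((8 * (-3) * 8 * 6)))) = -448 /5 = -89.60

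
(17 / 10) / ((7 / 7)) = 17 / 10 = 1.70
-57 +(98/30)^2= -10424/225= -46.33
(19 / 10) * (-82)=-779 / 5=-155.80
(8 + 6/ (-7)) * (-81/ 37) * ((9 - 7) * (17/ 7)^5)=-11500841700/ 4353013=-2642.04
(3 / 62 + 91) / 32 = 5645 / 1984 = 2.85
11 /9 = 1.22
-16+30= 14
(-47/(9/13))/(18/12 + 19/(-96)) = -19552/375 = -52.14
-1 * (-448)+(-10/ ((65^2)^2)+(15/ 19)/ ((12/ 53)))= 122501698973/ 271329500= 451.49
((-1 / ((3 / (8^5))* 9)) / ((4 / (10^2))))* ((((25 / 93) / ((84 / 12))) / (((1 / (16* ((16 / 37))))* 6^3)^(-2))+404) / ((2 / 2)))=-78470965600 / 5859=-13393235.30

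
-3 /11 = -0.27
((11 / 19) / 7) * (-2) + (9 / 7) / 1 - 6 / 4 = -101 / 266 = -0.38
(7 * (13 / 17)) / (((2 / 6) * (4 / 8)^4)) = 4368 / 17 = 256.94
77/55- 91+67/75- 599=-51578/75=-687.71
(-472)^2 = 222784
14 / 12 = 7 / 6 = 1.17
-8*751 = -6008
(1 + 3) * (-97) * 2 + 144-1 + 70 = -563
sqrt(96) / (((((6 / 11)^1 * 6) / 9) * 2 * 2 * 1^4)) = 11 * sqrt(6) / 4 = 6.74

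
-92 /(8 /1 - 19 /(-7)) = -644 /75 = -8.59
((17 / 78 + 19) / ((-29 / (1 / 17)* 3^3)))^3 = -3368254499 / 1119221020953469512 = -0.00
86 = 86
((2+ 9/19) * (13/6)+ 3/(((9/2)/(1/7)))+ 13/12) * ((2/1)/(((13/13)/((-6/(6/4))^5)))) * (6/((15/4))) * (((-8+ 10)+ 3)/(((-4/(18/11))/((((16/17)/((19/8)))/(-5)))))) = -1641283584/472549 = -3473.26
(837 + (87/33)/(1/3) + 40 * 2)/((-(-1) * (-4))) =-5087/22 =-231.23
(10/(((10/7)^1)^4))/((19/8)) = 1.01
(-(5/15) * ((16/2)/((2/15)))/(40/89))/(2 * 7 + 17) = -89/62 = -1.44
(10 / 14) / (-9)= -5 / 63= -0.08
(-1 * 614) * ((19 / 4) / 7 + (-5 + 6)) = -14429 / 14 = -1030.64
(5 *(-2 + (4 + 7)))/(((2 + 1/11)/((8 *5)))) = 860.87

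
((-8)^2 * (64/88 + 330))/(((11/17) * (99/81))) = 35623296/1331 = 26764.31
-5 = -5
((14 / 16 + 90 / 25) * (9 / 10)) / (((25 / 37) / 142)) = 4232097 / 5000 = 846.42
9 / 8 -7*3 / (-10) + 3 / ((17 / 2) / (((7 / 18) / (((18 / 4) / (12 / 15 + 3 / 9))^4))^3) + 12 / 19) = 21825027876796618854425657235881 / 6767450501596342627796749241960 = 3.23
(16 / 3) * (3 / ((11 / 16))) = 256 / 11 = 23.27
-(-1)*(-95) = -95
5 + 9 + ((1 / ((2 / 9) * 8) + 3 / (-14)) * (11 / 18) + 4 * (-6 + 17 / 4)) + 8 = 10223 / 672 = 15.21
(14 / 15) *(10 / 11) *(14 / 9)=392 / 297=1.32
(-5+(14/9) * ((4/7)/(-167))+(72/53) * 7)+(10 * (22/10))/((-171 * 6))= 20353840/4540563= 4.48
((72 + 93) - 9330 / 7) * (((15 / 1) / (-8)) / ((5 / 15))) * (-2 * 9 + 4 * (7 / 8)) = -10668375 / 112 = -95253.35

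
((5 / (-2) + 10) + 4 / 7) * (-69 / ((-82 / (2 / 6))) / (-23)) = -113 / 1148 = -0.10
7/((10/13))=91/10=9.10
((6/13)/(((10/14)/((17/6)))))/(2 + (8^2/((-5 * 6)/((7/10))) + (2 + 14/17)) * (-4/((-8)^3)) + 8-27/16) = 485520/2207231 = 0.22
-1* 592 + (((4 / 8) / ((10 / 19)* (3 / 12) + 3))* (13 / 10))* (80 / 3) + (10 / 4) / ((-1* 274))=-114735449 / 195636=-586.47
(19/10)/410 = 19/4100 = 0.00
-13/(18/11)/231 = -13/378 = -0.03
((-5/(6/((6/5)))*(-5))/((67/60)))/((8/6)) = 225/67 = 3.36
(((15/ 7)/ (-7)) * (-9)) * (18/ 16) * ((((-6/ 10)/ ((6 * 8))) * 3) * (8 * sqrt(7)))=-729 * sqrt(7)/ 784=-2.46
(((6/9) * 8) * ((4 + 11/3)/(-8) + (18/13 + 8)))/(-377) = -5258/44109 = -0.12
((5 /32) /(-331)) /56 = -5 /593152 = -0.00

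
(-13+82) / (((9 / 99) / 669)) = 507771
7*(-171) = -1197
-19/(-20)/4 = 0.24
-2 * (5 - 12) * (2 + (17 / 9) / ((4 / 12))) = 322 / 3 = 107.33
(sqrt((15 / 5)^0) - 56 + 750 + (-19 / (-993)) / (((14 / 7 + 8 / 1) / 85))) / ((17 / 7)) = 9664151 / 33762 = 286.24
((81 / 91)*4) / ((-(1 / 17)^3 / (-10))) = 174924.40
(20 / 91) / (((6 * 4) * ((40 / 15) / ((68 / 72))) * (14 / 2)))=85 / 183456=0.00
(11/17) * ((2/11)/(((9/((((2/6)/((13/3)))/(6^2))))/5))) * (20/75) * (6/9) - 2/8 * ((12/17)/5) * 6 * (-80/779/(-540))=-9692/627519555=-0.00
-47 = -47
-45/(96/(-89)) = 1335/32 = 41.72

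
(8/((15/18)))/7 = 48/35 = 1.37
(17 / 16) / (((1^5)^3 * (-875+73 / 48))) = -51 / 41927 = -0.00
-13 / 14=-0.93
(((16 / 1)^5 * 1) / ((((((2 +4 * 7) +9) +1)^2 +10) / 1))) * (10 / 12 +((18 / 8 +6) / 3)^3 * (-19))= -620191744 / 2415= -256808.18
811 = 811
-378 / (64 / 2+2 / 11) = -693 / 59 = -11.75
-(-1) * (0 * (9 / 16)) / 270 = 0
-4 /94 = -2 /47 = -0.04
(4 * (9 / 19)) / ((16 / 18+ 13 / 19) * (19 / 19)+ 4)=324 / 953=0.34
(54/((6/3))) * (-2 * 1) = -54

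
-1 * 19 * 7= -133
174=174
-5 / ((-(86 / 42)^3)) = 46305 / 79507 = 0.58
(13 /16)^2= 169 /256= 0.66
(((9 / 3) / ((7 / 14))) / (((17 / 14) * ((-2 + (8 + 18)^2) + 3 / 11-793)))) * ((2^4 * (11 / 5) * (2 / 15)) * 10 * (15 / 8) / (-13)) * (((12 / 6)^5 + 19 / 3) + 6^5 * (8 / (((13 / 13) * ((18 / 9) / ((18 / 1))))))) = 22763714512 / 144313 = 157738.49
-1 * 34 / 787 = -34 / 787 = -0.04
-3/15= -0.20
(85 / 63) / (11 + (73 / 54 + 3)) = 510 / 5803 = 0.09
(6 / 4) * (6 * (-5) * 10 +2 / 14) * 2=-6297 / 7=-899.57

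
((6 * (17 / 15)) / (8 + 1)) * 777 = 8806 / 15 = 587.07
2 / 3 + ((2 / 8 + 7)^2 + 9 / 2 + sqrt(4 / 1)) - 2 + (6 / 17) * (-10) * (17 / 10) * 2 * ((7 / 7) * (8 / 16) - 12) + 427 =622.73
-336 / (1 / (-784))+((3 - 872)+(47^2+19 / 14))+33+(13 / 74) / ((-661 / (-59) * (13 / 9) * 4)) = 362665715273 / 1369592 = 264798.36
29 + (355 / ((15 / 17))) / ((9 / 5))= 6818 / 27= 252.52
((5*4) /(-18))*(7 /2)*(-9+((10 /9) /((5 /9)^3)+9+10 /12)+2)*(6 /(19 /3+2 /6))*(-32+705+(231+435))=-13094081 /300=-43646.94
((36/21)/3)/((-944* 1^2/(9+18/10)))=-27/4130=-0.01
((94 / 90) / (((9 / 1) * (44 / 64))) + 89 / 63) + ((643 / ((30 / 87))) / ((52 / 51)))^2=5640716115905653 / 1686484800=3344658.73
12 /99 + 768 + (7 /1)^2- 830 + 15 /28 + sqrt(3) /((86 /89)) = -11405 /924 + 89 * sqrt(3) /86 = -10.55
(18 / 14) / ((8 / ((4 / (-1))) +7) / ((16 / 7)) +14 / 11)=0.37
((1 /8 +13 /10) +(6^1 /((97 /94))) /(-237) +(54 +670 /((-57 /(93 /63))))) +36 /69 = 325488758461 /8438802120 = 38.57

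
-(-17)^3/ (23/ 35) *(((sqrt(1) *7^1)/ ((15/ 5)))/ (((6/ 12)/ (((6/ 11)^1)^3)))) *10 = 1733306400/ 30613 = 56619.95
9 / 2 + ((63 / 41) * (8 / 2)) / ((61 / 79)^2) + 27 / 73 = 338089743 / 22273906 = 15.18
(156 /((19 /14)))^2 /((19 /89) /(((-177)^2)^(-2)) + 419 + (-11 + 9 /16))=0.00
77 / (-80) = -77 / 80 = -0.96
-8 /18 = -4 /9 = -0.44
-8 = -8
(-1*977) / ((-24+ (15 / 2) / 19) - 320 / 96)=36.27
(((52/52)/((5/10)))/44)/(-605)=-1/13310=-0.00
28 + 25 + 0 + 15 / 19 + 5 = 1117 / 19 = 58.79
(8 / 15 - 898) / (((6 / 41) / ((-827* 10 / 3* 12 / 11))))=1825824136 / 99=18442668.04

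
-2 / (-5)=2 / 5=0.40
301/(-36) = -301/36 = -8.36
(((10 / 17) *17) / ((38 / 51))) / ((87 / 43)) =3655 / 551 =6.63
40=40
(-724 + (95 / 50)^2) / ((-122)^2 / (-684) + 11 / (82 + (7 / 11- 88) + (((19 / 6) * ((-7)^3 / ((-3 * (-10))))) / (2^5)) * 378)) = 18777433387383 / 567856746700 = 33.07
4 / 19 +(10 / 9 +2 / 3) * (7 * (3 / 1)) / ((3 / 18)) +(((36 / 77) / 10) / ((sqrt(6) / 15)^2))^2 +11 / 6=229.12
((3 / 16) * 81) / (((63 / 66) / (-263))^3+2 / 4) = 5883714277551 / 193702509134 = 30.38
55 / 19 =2.89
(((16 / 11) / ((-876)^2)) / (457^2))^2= 0.00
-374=-374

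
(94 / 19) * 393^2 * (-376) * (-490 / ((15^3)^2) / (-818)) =-29720380816 / 1967034375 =-15.11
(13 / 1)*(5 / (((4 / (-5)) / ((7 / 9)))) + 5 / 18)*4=-715 / 3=-238.33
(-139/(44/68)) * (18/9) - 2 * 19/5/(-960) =-11342191/26400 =-429.63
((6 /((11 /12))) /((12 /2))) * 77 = 84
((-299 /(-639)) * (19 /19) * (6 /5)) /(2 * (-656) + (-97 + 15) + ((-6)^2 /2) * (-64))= -299 /1355745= -0.00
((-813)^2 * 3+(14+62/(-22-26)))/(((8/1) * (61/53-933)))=-2522273869/9482496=-265.99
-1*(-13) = 13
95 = 95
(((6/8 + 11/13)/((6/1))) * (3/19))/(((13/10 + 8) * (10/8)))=83/22971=0.00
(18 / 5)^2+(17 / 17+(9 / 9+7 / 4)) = 1671 / 100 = 16.71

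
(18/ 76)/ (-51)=-3/ 646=-0.00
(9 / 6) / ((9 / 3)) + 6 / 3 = 5 / 2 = 2.50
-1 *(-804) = 804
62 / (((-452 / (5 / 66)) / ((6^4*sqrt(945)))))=-414.00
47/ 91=0.52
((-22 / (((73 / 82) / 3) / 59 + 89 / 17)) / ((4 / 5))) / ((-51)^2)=-133045 / 65942337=-0.00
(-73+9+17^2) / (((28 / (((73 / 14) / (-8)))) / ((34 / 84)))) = -2.12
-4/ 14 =-2/ 7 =-0.29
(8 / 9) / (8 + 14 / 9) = 4 / 43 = 0.09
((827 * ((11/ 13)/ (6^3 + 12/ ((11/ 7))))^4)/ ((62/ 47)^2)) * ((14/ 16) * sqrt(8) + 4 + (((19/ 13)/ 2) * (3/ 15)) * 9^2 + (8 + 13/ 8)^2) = 2741200148698781 * sqrt(2)/ 16082635086875036160000 + 176718516386249285459/ 16725940490350037606400000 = 0.00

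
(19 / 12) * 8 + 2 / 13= 500 / 39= 12.82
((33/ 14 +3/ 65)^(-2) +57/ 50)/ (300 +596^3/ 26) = 4082445029/ 25315840711884600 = 0.00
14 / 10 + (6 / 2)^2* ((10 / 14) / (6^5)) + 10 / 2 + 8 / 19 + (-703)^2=283956642619 / 574560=494215.82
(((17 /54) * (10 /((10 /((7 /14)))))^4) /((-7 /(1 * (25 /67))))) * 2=-425 /202608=-0.00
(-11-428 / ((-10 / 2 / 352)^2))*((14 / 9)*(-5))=742436618 / 45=16498591.51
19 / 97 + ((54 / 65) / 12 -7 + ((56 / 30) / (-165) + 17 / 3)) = -6738431 / 6241950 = -1.08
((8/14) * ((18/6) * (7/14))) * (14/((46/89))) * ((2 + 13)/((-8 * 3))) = -14.51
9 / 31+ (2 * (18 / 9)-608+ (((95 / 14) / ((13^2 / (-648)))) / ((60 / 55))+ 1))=-22977837 / 36673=-626.56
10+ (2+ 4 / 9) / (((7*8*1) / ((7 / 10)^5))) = 36026411 / 3600000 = 10.01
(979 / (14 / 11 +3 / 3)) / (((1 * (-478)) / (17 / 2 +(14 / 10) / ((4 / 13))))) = -2810709 / 239000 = -11.76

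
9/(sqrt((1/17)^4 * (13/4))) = 5202 * sqrt(13)/13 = 1442.78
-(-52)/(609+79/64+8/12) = 9984/117293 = 0.09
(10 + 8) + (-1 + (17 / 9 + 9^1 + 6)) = 305 / 9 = 33.89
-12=-12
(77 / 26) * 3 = 8.88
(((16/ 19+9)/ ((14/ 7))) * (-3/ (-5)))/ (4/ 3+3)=0.68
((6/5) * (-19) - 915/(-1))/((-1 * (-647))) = 4461/3235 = 1.38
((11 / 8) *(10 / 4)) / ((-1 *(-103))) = 55 / 1648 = 0.03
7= 7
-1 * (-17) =17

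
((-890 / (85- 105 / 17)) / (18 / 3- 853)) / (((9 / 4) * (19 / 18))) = 6052 / 1078231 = 0.01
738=738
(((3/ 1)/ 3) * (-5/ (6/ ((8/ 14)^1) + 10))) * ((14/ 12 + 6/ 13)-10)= 3265/ 1599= 2.04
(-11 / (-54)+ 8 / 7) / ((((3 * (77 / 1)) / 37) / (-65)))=-1224145 / 87318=-14.02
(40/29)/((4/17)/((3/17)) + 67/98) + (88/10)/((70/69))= 28163046/3009475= 9.36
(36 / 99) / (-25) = -4 / 275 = -0.01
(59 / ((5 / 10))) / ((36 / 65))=3835 / 18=213.06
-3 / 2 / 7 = -3 / 14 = -0.21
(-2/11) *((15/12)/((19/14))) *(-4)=140/209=0.67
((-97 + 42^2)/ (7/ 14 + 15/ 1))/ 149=3334/ 4619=0.72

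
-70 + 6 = -64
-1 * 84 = -84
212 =212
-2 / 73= -0.03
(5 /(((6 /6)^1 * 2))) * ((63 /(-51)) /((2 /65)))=-6825 /68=-100.37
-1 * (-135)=135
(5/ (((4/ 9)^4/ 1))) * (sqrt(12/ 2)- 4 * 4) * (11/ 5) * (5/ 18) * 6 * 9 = -1082565/ 16 + 1082565 * sqrt(6)/ 256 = -57301.98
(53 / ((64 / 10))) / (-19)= -265 / 608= -0.44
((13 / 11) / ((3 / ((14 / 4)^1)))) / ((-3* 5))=-91 / 990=-0.09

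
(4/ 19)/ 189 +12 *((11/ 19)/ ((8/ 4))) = 12478/ 3591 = 3.47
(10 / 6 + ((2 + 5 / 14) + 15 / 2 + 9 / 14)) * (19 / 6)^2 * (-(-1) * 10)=131765 / 108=1220.05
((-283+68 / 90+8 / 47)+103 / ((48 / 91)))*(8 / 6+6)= -32311697 / 50760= -636.56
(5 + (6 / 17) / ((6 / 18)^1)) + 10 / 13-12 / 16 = 5373 / 884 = 6.08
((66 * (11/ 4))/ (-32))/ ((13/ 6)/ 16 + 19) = -99/ 334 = -0.30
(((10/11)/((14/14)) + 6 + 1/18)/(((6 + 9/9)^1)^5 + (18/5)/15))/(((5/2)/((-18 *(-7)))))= 96530/4621991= 0.02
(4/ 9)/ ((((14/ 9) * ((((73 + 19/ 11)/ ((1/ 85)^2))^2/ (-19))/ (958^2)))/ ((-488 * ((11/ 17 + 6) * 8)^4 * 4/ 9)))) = 1375287605427393800175616/ 46397606955964464375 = 29641.35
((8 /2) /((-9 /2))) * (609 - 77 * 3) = -336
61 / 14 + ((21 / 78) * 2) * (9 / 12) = 1733 / 364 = 4.76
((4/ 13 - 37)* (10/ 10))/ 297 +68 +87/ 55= 69.46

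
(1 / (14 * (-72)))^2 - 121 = -122943743 / 1016064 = -121.00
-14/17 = -0.82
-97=-97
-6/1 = -6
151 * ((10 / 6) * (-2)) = -1510 / 3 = -503.33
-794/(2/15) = -5955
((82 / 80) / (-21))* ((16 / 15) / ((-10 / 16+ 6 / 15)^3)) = 209920 / 45927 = 4.57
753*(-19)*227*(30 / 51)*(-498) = 16173491220 / 17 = 951381836.47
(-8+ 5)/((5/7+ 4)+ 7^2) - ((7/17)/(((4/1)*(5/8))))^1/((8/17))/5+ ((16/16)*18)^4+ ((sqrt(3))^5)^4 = 1541833817/9400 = 164024.87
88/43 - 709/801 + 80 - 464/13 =20359181/447759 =45.47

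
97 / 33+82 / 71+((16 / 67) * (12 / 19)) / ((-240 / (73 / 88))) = 122103341 / 29826390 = 4.09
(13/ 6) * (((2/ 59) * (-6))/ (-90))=13/ 2655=0.00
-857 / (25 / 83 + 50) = -71131 / 4175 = -17.04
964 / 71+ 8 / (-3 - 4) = 6180 / 497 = 12.43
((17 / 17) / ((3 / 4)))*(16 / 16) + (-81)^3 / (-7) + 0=1594351 / 21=75921.48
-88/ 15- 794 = -11998/ 15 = -799.87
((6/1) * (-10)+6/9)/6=-89/9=-9.89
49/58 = 0.84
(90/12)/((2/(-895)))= -13425/4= -3356.25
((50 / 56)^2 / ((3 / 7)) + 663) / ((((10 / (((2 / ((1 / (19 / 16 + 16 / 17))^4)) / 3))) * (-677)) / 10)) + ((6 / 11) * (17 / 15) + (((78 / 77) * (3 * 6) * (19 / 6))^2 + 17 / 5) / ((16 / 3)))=107731798692161181913 / 175766345137782784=612.93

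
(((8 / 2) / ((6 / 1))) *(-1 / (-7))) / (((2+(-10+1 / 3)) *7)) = -2 / 1127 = -0.00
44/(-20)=-2.20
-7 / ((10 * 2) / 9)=-3.15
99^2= 9801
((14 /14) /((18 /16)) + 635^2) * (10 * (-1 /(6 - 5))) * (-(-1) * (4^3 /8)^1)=-290322640 /9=-32258071.11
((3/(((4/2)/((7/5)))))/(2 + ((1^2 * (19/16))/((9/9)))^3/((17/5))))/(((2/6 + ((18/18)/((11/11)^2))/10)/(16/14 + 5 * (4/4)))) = 8982528/752089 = 11.94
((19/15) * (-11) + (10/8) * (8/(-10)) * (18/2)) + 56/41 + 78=56.43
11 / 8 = 1.38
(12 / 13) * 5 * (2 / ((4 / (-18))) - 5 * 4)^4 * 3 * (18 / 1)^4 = 13364555446080 / 13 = 1028042726621.54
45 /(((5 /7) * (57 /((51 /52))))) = 1071 /988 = 1.08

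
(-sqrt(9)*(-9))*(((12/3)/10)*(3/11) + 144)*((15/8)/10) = 321003/440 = 729.55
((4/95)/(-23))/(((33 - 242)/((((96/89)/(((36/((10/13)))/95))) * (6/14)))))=320/38931893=0.00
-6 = -6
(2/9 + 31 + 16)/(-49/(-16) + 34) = 6800/5337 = 1.27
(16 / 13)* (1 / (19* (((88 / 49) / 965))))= 94570 / 2717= 34.81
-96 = -96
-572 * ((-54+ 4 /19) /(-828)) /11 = -13286 /3933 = -3.38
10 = 10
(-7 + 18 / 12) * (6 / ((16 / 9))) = -297 / 16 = -18.56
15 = 15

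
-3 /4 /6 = -1 /8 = -0.12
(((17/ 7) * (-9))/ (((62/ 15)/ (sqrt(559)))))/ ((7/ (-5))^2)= -57375 * sqrt(559)/ 21266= -63.79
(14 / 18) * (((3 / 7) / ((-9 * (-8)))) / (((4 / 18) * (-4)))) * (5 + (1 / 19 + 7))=-229 / 3648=-0.06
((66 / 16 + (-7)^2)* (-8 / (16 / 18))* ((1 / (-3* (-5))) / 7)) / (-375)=17 / 1400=0.01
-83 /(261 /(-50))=4150 /261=15.90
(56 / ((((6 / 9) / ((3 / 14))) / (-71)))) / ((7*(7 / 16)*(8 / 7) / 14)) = -5112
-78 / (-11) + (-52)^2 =2711.09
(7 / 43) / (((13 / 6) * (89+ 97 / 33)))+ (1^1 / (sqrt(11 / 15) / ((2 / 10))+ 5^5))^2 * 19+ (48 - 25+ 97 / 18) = 18596952852253140208867 / 655059672344071383480 - 7125 * sqrt(165) / 17166073242248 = 28.39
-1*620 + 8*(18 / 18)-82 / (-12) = -3631 / 6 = -605.17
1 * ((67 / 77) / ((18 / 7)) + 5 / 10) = 83 / 99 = 0.84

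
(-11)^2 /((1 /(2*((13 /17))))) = 3146 /17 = 185.06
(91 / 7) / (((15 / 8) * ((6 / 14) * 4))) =182 / 45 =4.04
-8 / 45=-0.18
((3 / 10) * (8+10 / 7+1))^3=10503459 / 343000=30.62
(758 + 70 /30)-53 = 2122 /3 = 707.33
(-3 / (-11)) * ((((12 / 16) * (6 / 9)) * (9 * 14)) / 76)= 189 / 836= 0.23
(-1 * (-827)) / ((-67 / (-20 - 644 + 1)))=548301 / 67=8183.60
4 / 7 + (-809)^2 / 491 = 4583331 / 3437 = 1333.53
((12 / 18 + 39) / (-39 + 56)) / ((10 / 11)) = 77 / 30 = 2.57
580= 580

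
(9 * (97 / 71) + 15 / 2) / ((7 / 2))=2811 / 497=5.66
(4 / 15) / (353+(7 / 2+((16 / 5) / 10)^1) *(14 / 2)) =40 / 56961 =0.00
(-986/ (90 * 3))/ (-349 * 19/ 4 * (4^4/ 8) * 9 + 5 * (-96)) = 493/ 64518120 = 0.00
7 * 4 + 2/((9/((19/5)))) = 1298/45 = 28.84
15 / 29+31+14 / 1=1320 / 29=45.52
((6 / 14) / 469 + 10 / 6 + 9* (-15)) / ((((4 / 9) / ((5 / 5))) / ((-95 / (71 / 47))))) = 18866.07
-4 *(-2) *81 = 648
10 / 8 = 1.25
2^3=8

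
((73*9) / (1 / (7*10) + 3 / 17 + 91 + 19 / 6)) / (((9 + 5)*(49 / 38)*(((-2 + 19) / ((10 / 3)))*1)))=312075 / 4126486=0.08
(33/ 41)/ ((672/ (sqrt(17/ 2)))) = 11 * sqrt(34)/ 18368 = 0.00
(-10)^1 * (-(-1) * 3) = -30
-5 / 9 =-0.56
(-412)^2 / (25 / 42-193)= -7129248 / 8081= -882.22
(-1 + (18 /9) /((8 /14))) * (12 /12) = 5 /2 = 2.50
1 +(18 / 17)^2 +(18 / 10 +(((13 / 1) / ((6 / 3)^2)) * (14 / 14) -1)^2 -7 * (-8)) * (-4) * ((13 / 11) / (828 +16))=94927887 / 53661520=1.77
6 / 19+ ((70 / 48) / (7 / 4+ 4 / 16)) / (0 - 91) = 3649 / 11856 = 0.31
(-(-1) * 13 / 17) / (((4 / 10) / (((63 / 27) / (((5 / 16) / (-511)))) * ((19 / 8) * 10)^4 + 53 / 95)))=-71963174716303 / 31008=-2320793818.25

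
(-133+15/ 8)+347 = 1727/ 8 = 215.88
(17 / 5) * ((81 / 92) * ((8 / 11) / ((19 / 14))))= 38556 / 24035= 1.60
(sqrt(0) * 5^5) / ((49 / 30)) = 0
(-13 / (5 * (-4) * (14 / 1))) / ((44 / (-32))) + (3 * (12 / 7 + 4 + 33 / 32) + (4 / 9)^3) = 26033693 / 1283040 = 20.29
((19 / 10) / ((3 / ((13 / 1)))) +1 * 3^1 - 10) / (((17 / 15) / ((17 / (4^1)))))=4.62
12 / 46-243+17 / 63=-351338 / 1449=-242.47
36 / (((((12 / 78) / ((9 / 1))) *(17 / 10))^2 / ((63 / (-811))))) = -3311.59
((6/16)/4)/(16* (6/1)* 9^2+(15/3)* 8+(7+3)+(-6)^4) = 3/291904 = 0.00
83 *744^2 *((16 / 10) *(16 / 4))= 1470191616 / 5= 294038323.20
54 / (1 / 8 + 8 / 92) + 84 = 4404 / 13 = 338.77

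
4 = 4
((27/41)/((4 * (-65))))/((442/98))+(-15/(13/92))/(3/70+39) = -5836489253/2146188460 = -2.72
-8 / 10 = -4 / 5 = -0.80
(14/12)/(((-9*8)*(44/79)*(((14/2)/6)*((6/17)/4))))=-1343/4752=-0.28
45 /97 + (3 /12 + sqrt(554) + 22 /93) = 34297 /36084 + sqrt(554) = 24.49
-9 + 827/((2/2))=818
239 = 239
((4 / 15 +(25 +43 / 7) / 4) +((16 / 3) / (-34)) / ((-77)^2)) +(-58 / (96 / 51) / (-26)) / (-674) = 3412737632533 / 423911167680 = 8.05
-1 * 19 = -19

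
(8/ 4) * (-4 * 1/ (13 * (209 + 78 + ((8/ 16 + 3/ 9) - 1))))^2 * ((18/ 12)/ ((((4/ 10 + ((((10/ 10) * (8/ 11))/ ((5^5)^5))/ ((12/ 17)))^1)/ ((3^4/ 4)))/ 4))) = 344138145446777343750000/ 492280341893434528790817409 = 0.00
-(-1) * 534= 534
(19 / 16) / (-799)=-19 / 12784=-0.00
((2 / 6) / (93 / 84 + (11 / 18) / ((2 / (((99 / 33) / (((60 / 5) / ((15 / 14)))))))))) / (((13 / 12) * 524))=672 / 1360697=0.00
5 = 5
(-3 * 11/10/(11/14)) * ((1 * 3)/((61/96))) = -6048/305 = -19.83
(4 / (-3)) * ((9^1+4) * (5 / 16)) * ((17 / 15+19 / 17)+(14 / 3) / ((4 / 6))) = -30667 / 612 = -50.11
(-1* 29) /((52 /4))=-29 /13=-2.23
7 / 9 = 0.78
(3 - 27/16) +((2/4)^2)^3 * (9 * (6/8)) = 363/256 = 1.42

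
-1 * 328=-328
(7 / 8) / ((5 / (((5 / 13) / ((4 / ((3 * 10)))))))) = 105 / 208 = 0.50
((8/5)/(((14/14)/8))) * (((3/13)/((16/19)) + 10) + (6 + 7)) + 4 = 19624/65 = 301.91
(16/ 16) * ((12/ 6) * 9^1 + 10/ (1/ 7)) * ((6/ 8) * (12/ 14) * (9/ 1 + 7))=6336/ 7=905.14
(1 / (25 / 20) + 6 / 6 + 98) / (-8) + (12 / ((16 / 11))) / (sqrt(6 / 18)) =-499 / 40 + 33 * sqrt(3) / 4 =1.81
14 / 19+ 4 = 90 / 19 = 4.74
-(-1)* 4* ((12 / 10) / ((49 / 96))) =2304 / 245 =9.40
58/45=1.29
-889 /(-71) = 889 /71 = 12.52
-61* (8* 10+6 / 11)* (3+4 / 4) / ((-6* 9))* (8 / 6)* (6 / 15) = 864736 / 4455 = 194.10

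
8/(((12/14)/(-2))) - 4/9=-172/9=-19.11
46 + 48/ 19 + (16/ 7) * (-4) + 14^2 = 31306/ 133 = 235.38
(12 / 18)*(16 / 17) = 32 / 51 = 0.63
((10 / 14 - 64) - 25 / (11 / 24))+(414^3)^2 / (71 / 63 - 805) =-555112037302404767 / 88627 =-6263464150906.66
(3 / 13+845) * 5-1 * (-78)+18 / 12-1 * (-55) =113377 / 26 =4360.65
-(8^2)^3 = -262144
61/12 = 5.08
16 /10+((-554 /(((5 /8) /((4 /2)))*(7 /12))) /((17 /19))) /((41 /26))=-10501352 /4879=-2152.36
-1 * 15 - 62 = -77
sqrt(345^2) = 345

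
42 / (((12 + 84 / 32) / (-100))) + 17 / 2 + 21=-20099 / 78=-257.68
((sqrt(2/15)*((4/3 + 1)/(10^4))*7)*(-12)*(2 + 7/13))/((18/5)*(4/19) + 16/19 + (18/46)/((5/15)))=-0.01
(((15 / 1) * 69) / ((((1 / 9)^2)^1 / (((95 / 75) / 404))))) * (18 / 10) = 955719 / 2020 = 473.13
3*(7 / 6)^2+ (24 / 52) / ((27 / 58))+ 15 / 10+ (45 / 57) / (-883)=51615809 / 7851636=6.57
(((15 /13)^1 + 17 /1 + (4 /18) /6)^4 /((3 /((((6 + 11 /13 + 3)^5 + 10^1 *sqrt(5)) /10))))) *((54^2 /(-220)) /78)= -571075402642087529676800 /9949385215234179 - 332409633930125 *sqrt(5) /53593174206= -57411928.43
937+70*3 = 1147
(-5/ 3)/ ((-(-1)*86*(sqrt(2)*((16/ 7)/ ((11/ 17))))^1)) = -385*sqrt(2)/ 140352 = -0.00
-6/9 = -2/3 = -0.67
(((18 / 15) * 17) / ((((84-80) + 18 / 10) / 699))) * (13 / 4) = 463437 / 58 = 7990.29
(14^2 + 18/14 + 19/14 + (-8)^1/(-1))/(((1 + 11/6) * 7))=8679/833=10.42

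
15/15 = 1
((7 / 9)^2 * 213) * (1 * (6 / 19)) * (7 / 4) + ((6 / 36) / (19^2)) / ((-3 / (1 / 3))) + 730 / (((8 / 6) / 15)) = 8283.71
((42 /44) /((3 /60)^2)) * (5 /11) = 21000 /121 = 173.55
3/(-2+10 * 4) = 3/38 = 0.08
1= 1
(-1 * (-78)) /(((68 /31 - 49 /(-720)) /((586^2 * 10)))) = 459875923200 /3883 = 118433150.45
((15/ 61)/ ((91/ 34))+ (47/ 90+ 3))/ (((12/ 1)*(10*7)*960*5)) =1805567/ 2014346880000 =0.00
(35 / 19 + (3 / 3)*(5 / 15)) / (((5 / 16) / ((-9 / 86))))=-2976 / 4085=-0.73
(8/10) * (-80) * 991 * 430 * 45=-1227254400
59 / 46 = 1.28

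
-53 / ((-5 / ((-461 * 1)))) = -24433 / 5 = -4886.60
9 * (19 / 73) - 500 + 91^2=568184 / 73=7783.34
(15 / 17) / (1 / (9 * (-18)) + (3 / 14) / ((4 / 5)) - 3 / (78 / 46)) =-0.59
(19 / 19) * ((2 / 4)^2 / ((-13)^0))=1 / 4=0.25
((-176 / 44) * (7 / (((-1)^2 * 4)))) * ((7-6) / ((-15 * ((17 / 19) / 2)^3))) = 384104 / 73695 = 5.21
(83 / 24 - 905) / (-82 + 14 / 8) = 11.23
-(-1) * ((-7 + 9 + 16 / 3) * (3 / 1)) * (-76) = -1672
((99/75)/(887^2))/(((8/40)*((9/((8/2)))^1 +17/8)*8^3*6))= 11/17623625600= 0.00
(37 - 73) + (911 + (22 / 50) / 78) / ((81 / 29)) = 290.16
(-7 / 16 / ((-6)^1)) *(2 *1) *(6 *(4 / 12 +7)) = 6.42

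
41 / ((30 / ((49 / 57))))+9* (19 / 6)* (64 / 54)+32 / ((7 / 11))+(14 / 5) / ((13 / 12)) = 87.82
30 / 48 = 5 / 8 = 0.62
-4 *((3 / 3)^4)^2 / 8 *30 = -15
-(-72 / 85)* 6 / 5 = 432 / 425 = 1.02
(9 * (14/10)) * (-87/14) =-783/10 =-78.30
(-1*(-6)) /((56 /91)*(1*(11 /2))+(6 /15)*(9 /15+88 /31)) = 10075 /7993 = 1.26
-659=-659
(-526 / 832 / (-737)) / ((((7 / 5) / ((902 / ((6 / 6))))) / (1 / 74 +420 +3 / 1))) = 1687701245 / 7218848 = 233.79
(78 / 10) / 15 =13 / 25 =0.52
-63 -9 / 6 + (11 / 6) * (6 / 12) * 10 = -166 / 3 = -55.33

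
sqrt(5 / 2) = sqrt(10) / 2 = 1.58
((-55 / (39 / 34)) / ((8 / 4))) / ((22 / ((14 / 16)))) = -595 / 624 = -0.95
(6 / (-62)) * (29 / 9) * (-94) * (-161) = -438886 / 93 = -4719.20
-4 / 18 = -2 / 9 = -0.22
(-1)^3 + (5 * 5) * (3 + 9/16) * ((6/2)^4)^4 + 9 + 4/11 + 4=674757353851/176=3833848601.43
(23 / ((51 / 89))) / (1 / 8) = 16376 / 51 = 321.10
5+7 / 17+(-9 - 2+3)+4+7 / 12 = 2.00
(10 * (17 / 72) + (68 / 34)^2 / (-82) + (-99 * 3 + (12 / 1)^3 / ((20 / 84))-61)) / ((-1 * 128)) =-50936113 / 944640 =-53.92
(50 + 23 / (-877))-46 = 3485 / 877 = 3.97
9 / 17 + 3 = 60 / 17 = 3.53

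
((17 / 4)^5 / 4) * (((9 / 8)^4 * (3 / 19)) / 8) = 27947045331 / 2550136832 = 10.96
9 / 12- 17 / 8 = -11 / 8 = -1.38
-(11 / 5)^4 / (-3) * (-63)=-307461 / 625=-491.94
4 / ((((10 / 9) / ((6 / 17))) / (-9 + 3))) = -7.62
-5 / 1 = -5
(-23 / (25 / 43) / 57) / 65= -989 / 92625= -0.01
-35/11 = -3.18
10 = 10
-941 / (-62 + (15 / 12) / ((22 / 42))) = 41404 / 2623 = 15.78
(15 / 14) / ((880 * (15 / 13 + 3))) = 13 / 44352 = 0.00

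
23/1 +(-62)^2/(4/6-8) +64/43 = -236355/473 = -499.69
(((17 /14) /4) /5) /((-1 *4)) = -17 /1120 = -0.02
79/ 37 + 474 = 17617/ 37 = 476.14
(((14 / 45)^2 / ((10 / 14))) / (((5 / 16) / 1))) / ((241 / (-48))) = -0.09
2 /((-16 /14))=-1.75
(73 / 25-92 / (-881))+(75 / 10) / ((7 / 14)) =396988 / 22025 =18.02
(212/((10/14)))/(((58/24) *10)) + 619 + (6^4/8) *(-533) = -62143171/725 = -85714.72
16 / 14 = 8 / 7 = 1.14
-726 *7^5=-12201882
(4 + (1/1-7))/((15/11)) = -22/15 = -1.47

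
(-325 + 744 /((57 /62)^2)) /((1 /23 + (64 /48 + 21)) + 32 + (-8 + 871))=13830751 /22850939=0.61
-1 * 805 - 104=-909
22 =22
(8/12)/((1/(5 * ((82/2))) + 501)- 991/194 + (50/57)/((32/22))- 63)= 0.00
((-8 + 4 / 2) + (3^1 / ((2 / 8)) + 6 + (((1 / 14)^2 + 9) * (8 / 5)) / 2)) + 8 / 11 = 10743 / 539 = 19.93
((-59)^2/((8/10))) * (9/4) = 156645/16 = 9790.31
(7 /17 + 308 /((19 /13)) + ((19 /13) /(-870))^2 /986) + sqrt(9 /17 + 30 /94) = sqrt(541722) /799 + 505992344300659 /2396380217400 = 212.07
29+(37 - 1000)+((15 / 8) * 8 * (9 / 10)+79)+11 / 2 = -836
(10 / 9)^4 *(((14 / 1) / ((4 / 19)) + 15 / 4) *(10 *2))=14050000 / 6561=2141.44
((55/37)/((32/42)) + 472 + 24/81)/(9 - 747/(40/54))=-37901845/79876044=-0.47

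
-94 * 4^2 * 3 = -4512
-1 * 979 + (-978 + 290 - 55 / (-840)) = -280045 / 168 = -1666.93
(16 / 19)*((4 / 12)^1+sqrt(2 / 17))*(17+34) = 272 / 19+48*sqrt(34) / 19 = 29.05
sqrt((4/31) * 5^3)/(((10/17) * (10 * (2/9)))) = 153 * sqrt(155)/620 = 3.07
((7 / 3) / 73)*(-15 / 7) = -5 / 73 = -0.07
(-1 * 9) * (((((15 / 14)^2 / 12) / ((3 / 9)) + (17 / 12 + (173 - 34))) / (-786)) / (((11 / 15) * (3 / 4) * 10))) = 30085 / 102704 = 0.29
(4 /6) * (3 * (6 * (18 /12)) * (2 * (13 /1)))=468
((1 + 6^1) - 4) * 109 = 327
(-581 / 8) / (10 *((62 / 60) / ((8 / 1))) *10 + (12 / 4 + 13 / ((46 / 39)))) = -40089 / 14870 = -2.70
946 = 946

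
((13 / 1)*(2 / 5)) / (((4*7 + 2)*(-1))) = -13 / 75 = -0.17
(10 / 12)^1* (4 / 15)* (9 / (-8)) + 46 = 45.75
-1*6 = -6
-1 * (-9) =9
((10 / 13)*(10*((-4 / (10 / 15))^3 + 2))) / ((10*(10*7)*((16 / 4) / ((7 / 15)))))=-107 / 390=-0.27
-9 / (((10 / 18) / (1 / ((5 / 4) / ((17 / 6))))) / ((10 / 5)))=-1836 / 25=-73.44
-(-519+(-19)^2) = 158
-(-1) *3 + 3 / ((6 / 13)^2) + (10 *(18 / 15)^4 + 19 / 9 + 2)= 188687 / 4500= 41.93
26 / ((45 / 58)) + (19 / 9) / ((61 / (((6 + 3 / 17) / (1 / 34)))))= 111938 / 2745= 40.78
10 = 10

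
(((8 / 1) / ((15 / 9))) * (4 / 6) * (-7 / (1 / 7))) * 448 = -351232 / 5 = -70246.40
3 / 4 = 0.75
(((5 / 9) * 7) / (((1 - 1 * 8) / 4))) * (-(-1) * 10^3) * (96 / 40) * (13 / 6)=-104000 / 9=-11555.56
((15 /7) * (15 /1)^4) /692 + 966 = 5438679 /4844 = 1122.77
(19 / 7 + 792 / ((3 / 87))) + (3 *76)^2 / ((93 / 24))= 7895749 / 217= 36385.94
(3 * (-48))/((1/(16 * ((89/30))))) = -34176/5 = -6835.20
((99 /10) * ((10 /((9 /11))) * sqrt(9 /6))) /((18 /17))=139.96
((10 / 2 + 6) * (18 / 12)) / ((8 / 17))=35.06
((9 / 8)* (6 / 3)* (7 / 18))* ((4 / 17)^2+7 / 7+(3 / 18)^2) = 78883 / 83232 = 0.95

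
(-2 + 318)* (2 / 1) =632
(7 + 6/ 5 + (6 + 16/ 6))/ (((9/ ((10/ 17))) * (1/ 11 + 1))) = 2783/ 2754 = 1.01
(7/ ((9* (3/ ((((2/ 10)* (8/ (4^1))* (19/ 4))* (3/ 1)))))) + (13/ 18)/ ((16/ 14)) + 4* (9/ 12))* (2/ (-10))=-3679/ 3600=-1.02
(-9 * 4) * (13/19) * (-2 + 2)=0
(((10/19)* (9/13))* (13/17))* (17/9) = 10/19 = 0.53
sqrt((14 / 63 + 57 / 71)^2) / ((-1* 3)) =-655 / 1917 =-0.34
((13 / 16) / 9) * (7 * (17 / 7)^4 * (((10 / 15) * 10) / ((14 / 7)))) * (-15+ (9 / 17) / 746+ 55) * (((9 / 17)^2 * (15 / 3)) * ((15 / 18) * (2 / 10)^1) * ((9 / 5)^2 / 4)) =9080980389 / 16376192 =554.52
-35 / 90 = -7 / 18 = -0.39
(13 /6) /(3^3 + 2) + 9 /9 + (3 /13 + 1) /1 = 5215 /2262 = 2.31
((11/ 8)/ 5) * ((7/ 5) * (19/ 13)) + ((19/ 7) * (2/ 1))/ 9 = 190969/ 163800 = 1.17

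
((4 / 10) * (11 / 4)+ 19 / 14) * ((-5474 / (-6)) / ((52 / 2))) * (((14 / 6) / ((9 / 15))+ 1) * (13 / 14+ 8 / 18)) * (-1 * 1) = -63990278 / 110565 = -578.76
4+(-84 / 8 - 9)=-31 / 2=-15.50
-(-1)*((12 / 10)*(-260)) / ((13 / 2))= -48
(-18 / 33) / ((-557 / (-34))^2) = -6936 / 3412739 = -0.00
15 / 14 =1.07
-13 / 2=-6.50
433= 433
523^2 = 273529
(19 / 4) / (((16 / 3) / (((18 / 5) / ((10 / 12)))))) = 1539 / 400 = 3.85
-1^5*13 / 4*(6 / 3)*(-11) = 143 / 2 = 71.50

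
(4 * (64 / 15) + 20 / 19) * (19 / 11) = 5164 / 165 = 31.30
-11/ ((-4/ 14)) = 77/ 2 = 38.50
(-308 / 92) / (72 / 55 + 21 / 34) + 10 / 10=-61121 / 82869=-0.74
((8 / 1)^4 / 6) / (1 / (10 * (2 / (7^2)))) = 40960 / 147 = 278.64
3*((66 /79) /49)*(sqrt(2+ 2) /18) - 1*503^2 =-979397817 /3871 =-253008.99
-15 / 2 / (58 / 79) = -1185 / 116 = -10.22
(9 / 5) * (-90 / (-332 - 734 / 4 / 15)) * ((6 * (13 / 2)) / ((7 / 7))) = 189540 / 10327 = 18.35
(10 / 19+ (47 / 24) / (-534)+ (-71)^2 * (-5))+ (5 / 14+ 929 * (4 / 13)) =-24918.27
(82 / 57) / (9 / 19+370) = 82 / 21117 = 0.00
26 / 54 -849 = -22910 / 27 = -848.52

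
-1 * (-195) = 195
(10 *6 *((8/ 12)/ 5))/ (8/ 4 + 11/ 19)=152/ 49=3.10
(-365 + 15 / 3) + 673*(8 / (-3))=-6464 / 3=-2154.67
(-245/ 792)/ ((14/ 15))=-175/ 528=-0.33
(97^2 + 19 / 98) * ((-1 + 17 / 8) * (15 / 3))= 41494545 / 784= 52926.72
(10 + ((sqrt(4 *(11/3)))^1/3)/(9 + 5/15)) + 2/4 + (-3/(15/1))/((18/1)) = sqrt(33)/42 + 472/45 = 10.63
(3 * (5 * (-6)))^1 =-90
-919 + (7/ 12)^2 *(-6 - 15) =-44455/ 48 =-926.15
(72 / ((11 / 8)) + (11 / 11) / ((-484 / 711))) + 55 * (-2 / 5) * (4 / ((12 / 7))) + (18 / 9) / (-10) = -4637 / 7260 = -0.64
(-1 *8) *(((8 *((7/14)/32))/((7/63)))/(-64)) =9/64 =0.14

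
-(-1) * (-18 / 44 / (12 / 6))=-9 / 44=-0.20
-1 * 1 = -1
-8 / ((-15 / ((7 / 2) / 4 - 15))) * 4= -452 / 15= -30.13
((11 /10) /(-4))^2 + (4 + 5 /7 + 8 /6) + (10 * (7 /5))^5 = 18071092141 /33600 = 537830.12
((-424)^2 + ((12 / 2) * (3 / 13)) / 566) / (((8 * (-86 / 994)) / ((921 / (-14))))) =43249340146983 / 2531152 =17086820.60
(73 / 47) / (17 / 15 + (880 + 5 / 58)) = 63510 / 36033067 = 0.00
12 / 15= 4 / 5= 0.80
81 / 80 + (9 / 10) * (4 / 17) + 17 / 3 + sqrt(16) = 10.89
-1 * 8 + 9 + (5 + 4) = 10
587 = 587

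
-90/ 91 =-0.99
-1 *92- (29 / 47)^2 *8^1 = -209956 / 2209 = -95.05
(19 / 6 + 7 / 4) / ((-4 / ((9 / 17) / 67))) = -0.01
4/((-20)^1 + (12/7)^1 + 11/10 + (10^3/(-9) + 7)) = -2520/76417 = -0.03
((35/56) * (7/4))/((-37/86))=-1505/592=-2.54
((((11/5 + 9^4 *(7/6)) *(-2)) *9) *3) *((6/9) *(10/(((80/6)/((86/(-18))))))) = 9877143/10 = 987714.30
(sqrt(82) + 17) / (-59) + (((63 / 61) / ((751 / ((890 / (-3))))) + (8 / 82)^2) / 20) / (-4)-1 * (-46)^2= -384612383697077 / 181739566760-sqrt(82) / 59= -2116.44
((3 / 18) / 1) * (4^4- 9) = 247 / 6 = 41.17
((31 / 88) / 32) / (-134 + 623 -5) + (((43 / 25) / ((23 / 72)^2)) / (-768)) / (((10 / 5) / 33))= -6526899209 / 18024934400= -0.36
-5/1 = -5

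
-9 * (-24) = 216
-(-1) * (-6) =-6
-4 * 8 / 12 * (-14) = 112 / 3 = 37.33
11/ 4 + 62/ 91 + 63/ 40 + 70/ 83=1767309/ 302120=5.85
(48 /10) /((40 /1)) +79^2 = 156028 /25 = 6241.12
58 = 58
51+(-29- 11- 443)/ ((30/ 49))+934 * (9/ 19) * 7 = 2359.05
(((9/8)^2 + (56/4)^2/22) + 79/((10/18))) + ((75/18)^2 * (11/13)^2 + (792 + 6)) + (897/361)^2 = 676083922531159/697728208320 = 968.98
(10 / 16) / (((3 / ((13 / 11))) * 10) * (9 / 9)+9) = 65 / 3576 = 0.02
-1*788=-788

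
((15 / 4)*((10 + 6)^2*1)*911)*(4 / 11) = 3498240 / 11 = 318021.82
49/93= 0.53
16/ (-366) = -0.04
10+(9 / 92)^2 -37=-228447 / 8464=-26.99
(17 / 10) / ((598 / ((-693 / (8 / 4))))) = -11781 / 11960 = -0.99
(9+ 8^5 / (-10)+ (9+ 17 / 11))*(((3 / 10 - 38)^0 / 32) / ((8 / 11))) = -179149 / 1280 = -139.96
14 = 14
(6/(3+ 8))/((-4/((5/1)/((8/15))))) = -225/176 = -1.28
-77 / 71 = -1.08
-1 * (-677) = 677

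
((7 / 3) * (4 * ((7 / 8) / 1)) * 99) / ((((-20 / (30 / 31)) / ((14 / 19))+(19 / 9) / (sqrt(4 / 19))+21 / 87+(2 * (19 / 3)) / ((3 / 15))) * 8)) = 47938760793 / 16569541325 -11394576963 * sqrt(19) / 132556330600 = 2.52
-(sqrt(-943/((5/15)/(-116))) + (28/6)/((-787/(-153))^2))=-2 * sqrt(82041) -109242/619369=-573.03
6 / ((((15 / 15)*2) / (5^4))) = 1875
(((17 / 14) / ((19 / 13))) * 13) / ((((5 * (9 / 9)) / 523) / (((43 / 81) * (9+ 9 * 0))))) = 64610897 / 11970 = 5397.74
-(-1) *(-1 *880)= -880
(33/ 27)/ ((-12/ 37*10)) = -407/ 1080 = -0.38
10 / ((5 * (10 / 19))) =19 / 5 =3.80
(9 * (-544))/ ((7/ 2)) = -9792/ 7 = -1398.86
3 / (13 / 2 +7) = 2 / 9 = 0.22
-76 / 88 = -19 / 22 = -0.86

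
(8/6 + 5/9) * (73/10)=1241/90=13.79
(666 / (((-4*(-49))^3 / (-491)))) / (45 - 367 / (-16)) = -163503 / 255768926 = -0.00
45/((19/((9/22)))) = 405/418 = 0.97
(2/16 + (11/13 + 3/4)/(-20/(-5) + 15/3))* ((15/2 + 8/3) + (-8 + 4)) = 10471/5616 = 1.86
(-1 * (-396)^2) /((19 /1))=-156816 /19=-8253.47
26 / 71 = 0.37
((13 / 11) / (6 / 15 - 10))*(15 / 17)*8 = -325 / 374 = -0.87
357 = 357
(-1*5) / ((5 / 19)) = -19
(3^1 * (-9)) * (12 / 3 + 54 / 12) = -229.50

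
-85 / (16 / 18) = -765 / 8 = -95.62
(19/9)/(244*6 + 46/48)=152/105477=0.00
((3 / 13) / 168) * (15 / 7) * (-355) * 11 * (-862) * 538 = 6791126925 / 1274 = 5330554.89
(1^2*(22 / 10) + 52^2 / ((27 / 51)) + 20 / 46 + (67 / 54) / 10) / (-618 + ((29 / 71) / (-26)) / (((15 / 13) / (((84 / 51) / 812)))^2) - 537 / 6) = -188839747251775 / 26144011975044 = -7.22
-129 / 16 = -8.06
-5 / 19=-0.26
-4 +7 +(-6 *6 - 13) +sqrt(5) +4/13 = -594/13 +sqrt(5) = -43.46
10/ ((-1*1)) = -10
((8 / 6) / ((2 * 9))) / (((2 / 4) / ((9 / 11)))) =4 / 33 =0.12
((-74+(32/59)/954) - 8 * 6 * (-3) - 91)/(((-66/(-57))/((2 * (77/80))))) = -78601271/2251440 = -34.91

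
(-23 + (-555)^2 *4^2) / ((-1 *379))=-4928377 / 379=-13003.63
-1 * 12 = -12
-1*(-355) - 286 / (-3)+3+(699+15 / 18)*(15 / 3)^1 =7905 / 2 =3952.50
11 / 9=1.22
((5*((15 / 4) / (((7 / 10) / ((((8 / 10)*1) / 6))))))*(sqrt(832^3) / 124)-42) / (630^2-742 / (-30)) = -90 / 850553 + 624000*sqrt(13) / 1291990007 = 0.00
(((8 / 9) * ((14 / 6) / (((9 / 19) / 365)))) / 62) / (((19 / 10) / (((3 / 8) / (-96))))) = -12775 / 241056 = -0.05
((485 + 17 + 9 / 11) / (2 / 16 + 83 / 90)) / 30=66372 / 4147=16.00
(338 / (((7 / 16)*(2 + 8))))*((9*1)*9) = 219024 / 35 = 6257.83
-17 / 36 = -0.47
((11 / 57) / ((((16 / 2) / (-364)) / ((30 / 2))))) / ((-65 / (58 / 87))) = 1.35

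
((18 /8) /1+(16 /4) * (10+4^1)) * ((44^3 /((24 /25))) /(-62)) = -7753075 /93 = -83366.40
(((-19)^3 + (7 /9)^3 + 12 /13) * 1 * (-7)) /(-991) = -454926752 /9391707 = -48.44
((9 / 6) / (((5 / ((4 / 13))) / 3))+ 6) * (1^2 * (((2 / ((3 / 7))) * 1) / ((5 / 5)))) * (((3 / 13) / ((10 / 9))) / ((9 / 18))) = 51408 / 4225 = 12.17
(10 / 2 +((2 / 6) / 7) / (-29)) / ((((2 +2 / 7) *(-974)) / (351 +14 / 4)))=-539549 / 677904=-0.80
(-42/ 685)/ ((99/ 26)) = -364/ 22605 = -0.02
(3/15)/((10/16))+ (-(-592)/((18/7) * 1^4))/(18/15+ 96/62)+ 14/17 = 84.91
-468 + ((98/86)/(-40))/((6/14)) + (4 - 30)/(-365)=-468.00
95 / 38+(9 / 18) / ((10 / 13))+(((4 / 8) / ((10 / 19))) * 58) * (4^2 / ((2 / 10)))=4411.15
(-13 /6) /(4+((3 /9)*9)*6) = -13 /132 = -0.10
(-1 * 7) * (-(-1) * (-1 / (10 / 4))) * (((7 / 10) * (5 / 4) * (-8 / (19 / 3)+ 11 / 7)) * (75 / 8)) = 4305 / 608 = 7.08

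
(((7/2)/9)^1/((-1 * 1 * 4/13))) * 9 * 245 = -22295/8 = -2786.88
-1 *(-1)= 1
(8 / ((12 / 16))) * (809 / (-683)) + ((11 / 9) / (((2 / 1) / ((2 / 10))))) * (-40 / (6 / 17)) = -488434 / 18441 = -26.49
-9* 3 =-27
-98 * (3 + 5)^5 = -3211264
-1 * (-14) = 14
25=25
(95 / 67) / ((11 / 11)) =95 / 67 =1.42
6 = 6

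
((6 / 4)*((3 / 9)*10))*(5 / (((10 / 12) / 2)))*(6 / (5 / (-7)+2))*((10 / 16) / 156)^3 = 0.00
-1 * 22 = -22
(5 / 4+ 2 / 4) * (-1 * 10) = -35 / 2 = -17.50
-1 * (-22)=22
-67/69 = -0.97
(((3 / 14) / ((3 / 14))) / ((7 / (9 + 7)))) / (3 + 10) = 16 / 91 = 0.18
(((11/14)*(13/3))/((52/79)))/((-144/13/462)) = -124267/576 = -215.74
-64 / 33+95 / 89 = -2561 / 2937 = -0.87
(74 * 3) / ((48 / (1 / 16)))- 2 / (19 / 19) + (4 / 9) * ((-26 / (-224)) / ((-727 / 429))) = -3402961 / 1954176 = -1.74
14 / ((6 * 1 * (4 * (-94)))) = -7 / 1128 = -0.01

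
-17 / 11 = -1.55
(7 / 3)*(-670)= -4690 / 3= -1563.33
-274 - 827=-1101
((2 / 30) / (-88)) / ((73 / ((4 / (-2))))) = 1 / 48180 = 0.00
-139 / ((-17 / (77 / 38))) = 10703 / 646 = 16.57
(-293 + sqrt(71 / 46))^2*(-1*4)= -340490.06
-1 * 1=-1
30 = 30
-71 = -71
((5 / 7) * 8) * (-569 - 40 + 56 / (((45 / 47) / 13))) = 7784 / 9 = 864.89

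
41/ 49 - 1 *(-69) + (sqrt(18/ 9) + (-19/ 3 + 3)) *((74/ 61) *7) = 518 *sqrt(2)/ 61 + 372406/ 8967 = 53.54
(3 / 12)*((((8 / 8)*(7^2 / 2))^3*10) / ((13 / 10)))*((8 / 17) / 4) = 2941225 / 884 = 3327.18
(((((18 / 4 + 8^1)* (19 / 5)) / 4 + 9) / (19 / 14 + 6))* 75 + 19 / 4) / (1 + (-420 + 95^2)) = 11204 / 443209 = 0.03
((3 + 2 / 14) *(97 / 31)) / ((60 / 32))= 17072 / 3255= 5.24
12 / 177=4 / 59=0.07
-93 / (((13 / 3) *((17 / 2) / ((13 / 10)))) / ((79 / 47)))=-22041 / 3995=-5.52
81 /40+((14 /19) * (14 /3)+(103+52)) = 365857 /2280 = 160.46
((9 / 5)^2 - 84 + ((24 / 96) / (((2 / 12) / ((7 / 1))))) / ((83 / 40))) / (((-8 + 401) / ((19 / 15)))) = -331607 / 1359125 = -0.24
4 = 4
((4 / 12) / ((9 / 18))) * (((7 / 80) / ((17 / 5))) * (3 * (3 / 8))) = 21 / 1088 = 0.02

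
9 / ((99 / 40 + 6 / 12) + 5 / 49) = 2.92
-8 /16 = -0.50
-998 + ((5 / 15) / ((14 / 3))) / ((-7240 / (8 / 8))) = -101157281 / 101360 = -998.00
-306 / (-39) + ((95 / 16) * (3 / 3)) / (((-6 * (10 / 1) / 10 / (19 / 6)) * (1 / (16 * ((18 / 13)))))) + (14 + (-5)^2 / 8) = -4623 / 104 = -44.45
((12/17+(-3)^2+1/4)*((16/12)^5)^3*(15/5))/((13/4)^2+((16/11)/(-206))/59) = 194370544571777024/918565633138095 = 211.60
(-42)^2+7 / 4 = 7063 / 4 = 1765.75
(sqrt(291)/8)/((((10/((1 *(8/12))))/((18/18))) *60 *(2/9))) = 0.01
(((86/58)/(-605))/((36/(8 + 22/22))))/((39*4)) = -43/10948080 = -0.00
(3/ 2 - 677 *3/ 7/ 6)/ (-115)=328/ 805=0.41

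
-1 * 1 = -1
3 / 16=0.19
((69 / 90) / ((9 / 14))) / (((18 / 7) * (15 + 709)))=1127 / 1759320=0.00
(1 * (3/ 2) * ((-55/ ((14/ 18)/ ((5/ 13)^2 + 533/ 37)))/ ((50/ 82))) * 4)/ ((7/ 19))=-42108991452/ 1531985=-27486.56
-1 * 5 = -5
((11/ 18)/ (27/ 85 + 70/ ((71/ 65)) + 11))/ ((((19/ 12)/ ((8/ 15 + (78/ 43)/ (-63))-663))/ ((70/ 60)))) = -39713724259/ 10037992068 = -3.96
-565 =-565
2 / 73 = 0.03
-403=-403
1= 1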